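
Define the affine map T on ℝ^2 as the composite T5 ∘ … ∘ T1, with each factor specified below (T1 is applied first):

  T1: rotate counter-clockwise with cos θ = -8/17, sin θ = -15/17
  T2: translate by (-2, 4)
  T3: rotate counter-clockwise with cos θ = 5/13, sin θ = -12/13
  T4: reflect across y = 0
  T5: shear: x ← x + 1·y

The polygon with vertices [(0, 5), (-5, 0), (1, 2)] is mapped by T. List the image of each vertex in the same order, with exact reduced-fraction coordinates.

T1 rotate counter-clockwise with cos θ = -8/17, sin θ = -15/17: (0, 5) → (75/17, -40/17); (-5, 0) → (40/17, 75/17); (1, 2) → (22/17, -31/17)
T2 translate by (-2, 4): (75/17, -40/17) → (41/17, 28/17); (40/17, 75/17) → (6/17, 143/17); (22/17, -31/17) → (-12/17, 37/17)
T3 rotate counter-clockwise with cos θ = 5/13, sin θ = -12/13: (41/17, 28/17) → (541/221, -352/221); (6/17, 143/17) → (1746/221, 643/221); (-12/17, 37/17) → (384/221, 329/221)
T4 reflect across y = 0: (541/221, -352/221) → (541/221, 352/221); (1746/221, 643/221) → (1746/221, -643/221); (384/221, 329/221) → (384/221, -329/221)
T5 shear: x ← x + 1·y: (541/221, 352/221) → (893/221, 352/221); (1746/221, -643/221) → (1103/221, -643/221); (384/221, -329/221) → (55/221, -329/221)

image vertices: (893/221, 352/221), (1103/221, -643/221), (55/221, -329/221)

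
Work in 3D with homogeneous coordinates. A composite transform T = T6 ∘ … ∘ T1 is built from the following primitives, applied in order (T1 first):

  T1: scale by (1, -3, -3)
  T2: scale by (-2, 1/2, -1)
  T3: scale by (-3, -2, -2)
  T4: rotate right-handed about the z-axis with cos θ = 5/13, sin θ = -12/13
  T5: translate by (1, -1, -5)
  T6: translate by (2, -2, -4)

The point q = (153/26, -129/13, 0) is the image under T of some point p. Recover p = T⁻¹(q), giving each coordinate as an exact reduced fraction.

p = (5/4, 0, -3/2)

T1 = [1 0 0 0; 0 -3 0 0; 0 0 -3 0; 0 0 0 1]
T2·T1 = [-2 0 0 0; 0 -3/2 0 0; 0 0 3 0; 0 0 0 1]
T3·…·T1 = [6 0 0 0; 0 3 0 0; 0 0 -6 0; 0 0 0 1]
T4·…·T1 = [30/13 36/13 0 0; -72/13 15/13 0 0; 0 0 -6 0; 0 0 0 1]
T5·…·T1 = [30/13 36/13 0 1; -72/13 15/13 0 -1; 0 0 -6 -5; 0 0 0 1]
T6·…·T1 = [30/13 36/13 0 3; -72/13 15/13 0 -3; 0 0 -6 -9; 0 0 0 1]
det M = -108; M⁻¹ = [5/78 -2/13 0 -17/26; 4/13 5/39 0 -7/13; 0 0 -1/6 -3/2; 0 0 0 1]
M⁻¹ · (153/26, -129/13, 0)ᵀ = (5/4, 0, -3/2)ᵀ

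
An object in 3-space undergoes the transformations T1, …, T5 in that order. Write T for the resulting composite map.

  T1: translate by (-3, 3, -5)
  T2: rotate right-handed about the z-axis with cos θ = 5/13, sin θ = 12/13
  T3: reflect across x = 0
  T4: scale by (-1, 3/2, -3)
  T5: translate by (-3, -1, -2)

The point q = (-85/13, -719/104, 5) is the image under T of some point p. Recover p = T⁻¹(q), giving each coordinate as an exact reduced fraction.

p = (-2, -5/4, 8/3)

T1 = [1 0 0 -3; 0 1 0 3; 0 0 1 -5; 0 0 0 1]
T2·T1 = [5/13 -12/13 0 -51/13; 12/13 5/13 0 -21/13; 0 0 1 -5; 0 0 0 1]
T3·…·T1 = [-5/13 12/13 0 51/13; 12/13 5/13 0 -21/13; 0 0 1 -5; 0 0 0 1]
T4·…·T1 = [5/13 -12/13 0 -51/13; 18/13 15/26 0 -63/26; 0 0 -3 15; 0 0 0 1]
T5·…·T1 = [5/13 -12/13 0 -90/13; 18/13 15/26 0 -89/26; 0 0 -3 13; 0 0 0 1]
det M = -9/2; M⁻¹ = [5/13 8/13 0 62/13; -12/13 10/39 0 -215/39; 0 0 -1/3 13/3; 0 0 0 1]
M⁻¹ · (-85/13, -719/104, 5)ᵀ = (-2, -5/4, 8/3)ᵀ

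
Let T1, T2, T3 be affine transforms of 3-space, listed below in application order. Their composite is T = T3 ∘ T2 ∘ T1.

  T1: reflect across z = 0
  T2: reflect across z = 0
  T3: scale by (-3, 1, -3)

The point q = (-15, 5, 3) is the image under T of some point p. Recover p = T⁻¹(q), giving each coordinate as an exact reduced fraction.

p = (5, 5, -1)

T1 = [1 0 0 0; 0 1 0 0; 0 0 -1 0; 0 0 0 1]
T2·T1 = [1 0 0 0; 0 1 0 0; 0 0 1 0; 0 0 0 1]
T3·…·T1 = [-3 0 0 0; 0 1 0 0; 0 0 -3 0; 0 0 0 1]
det M = 9; M⁻¹ = [-1/3 0 0 0; 0 1 0 0; 0 0 -1/3 0; 0 0 0 1]
M⁻¹ · (-15, 5, 3)ᵀ = (5, 5, -1)ᵀ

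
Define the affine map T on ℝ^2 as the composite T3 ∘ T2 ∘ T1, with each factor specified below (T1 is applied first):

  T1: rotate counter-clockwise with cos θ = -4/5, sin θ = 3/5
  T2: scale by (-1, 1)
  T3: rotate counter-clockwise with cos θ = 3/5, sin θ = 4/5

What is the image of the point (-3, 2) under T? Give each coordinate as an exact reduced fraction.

T1 rotate counter-clockwise with cos θ = -4/5, sin θ = 3/5: (-3, 2) → (6/5, -17/5)
T2 scale by (-1, 1): (6/5, -17/5) → (-6/5, -17/5)
T3 rotate counter-clockwise with cos θ = 3/5, sin θ = 4/5: (-6/5, -17/5) → (2, -3)

T(p) = (2, -3)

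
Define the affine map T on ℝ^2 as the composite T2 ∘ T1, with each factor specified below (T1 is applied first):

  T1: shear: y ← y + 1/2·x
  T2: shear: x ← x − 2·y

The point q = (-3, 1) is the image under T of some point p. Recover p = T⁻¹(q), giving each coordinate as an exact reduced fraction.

T1 = [1 0 0; 1/2 1 0; 0 0 1]
T2·T1 = [0 -2 0; 1/2 1 0; 0 0 1]
det M = 1; M⁻¹ = [1 2 0; -1/2 0 0; 0 0 1]
M⁻¹ · (-3, 1)ᵀ = (-1, 3/2)ᵀ

p = (-1, 3/2)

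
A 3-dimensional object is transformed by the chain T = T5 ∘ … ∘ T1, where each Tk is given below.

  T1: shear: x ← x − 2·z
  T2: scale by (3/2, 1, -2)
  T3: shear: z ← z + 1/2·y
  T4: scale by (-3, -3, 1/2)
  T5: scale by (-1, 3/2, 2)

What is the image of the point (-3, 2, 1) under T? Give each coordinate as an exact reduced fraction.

T(p) = (-45/2, -9, -1)

T1 shear: x ← x − 2·z: (-3, 2, 1) → (-5, 2, 1)
T2 scale by (3/2, 1, -2): (-5, 2, 1) → (-15/2, 2, -2)
T3 shear: z ← z + 1/2·y: (-15/2, 2, -2) → (-15/2, 2, -1)
T4 scale by (-3, -3, 1/2): (-15/2, 2, -1) → (45/2, -6, -1/2)
T5 scale by (-1, 3/2, 2): (45/2, -6, -1/2) → (-45/2, -9, -1)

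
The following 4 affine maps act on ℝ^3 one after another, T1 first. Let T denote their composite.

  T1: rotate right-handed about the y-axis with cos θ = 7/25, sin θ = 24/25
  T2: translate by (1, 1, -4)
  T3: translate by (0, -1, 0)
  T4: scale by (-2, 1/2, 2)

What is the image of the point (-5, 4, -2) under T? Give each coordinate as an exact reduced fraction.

T1 rotate right-handed about the y-axis with cos θ = 7/25, sin θ = 24/25: (-5, 4, -2) → (-83/25, 4, 106/25)
T2 translate by (1, 1, -4): (-83/25, 4, 106/25) → (-58/25, 5, 6/25)
T3 translate by (0, -1, 0): (-58/25, 5, 6/25) → (-58/25, 4, 6/25)
T4 scale by (-2, 1/2, 2): (-58/25, 4, 6/25) → (116/25, 2, 12/25)

T(p) = (116/25, 2, 12/25)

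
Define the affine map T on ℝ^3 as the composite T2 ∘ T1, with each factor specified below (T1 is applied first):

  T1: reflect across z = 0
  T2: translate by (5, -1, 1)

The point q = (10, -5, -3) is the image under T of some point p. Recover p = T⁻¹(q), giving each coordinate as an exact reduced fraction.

p = (5, -4, 4)

T1 = [1 0 0 0; 0 1 0 0; 0 0 -1 0; 0 0 0 1]
T2·T1 = [1 0 0 5; 0 1 0 -1; 0 0 -1 1; 0 0 0 1]
det M = -1; M⁻¹ = [1 0 0 -5; 0 1 0 1; 0 0 -1 1; 0 0 0 1]
M⁻¹ · (10, -5, -3)ᵀ = (5, -4, 4)ᵀ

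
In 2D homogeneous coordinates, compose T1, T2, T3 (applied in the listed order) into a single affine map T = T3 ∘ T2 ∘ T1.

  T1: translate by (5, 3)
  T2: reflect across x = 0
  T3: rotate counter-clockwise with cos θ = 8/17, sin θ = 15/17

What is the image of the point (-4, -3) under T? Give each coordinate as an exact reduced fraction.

T1 translate by (5, 3): (-4, -3) → (1, 0)
T2 reflect across x = 0: (1, 0) → (-1, 0)
T3 rotate counter-clockwise with cos θ = 8/17, sin θ = 15/17: (-1, 0) → (-8/17, -15/17)

T(p) = (-8/17, -15/17)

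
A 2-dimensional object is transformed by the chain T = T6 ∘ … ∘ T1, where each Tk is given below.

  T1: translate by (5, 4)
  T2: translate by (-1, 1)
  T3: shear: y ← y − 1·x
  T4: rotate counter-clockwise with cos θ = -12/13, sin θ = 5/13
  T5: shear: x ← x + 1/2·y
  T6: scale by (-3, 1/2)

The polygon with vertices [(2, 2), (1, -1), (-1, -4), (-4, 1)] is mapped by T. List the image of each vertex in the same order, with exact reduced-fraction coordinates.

image vertices: (204/13, 9/13), (219/26, 37/26), (3/2, 3/2), (198/13, -36/13)

T1 translate by (5, 4): (2, 2) → (7, 6); (1, -1) → (6, 3); (-1, -4) → (4, 0); (-4, 1) → (1, 5)
T2 translate by (-1, 1): (7, 6) → (6, 7); (6, 3) → (5, 4); (4, 0) → (3, 1); (1, 5) → (0, 6)
T3 shear: y ← y − 1·x: (6, 7) → (6, 1); (5, 4) → (5, -1); (3, 1) → (3, -2); (0, 6) → (0, 6)
T4 rotate counter-clockwise with cos θ = -12/13, sin θ = 5/13: (6, 1) → (-77/13, 18/13); (5, -1) → (-55/13, 37/13); (3, -2) → (-2, 3); (0, 6) → (-30/13, -72/13)
T5 shear: x ← x + 1/2·y: (-77/13, 18/13) → (-68/13, 18/13); (-55/13, 37/13) → (-73/26, 37/13); (-2, 3) → (-1/2, 3); (-30/13, -72/13) → (-66/13, -72/13)
T6 scale by (-3, 1/2): (-68/13, 18/13) → (204/13, 9/13); (-73/26, 37/13) → (219/26, 37/26); (-1/2, 3) → (3/2, 3/2); (-66/13, -72/13) → (198/13, -36/13)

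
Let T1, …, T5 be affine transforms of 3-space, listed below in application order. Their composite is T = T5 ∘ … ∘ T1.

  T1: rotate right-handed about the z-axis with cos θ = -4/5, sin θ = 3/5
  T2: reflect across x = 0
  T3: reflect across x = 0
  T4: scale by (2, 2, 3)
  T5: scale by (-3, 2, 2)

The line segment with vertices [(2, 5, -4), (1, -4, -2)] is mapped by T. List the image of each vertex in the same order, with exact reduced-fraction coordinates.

T1 rotate right-handed about the z-axis with cos θ = -4/5, sin θ = 3/5: (2, 5, -4) → (-23/5, -14/5, -4); (1, -4, -2) → (8/5, 19/5, -2)
T2 reflect across x = 0: (-23/5, -14/5, -4) → (23/5, -14/5, -4); (8/5, 19/5, -2) → (-8/5, 19/5, -2)
T3 reflect across x = 0: (23/5, -14/5, -4) → (-23/5, -14/5, -4); (-8/5, 19/5, -2) → (8/5, 19/5, -2)
T4 scale by (2, 2, 3): (-23/5, -14/5, -4) → (-46/5, -28/5, -12); (8/5, 19/5, -2) → (16/5, 38/5, -6)
T5 scale by (-3, 2, 2): (-46/5, -28/5, -12) → (138/5, -56/5, -24); (16/5, 38/5, -6) → (-48/5, 76/5, -12)

image vertices: (138/5, -56/5, -24), (-48/5, 76/5, -12)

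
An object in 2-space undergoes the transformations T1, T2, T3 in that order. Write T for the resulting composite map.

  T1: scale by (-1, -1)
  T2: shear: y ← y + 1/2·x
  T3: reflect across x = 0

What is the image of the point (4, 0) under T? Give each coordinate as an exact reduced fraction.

T(p) = (4, -2)

T1 scale by (-1, -1): (4, 0) → (-4, 0)
T2 shear: y ← y + 1/2·x: (-4, 0) → (-4, -2)
T3 reflect across x = 0: (-4, -2) → (4, -2)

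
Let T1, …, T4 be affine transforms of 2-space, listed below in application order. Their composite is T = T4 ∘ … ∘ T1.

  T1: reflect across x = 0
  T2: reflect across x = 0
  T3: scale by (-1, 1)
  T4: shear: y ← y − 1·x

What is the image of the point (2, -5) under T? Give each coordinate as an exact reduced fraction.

T(p) = (-2, -3)

T1 reflect across x = 0: (2, -5) → (-2, -5)
T2 reflect across x = 0: (-2, -5) → (2, -5)
T3 scale by (-1, 1): (2, -5) → (-2, -5)
T4 shear: y ← y − 1·x: (-2, -5) → (-2, -3)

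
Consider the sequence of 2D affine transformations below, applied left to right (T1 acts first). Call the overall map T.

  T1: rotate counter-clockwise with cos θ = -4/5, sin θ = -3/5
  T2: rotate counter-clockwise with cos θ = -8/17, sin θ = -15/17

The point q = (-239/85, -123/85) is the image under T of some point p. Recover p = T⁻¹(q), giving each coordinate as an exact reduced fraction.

p = (-1, 3)

T1 = [-4/5 3/5 0; -3/5 -4/5 0; 0 0 1]
T2·T1 = [-13/85 -84/85 0; 84/85 -13/85 0; 0 0 1]
det M = 1; M⁻¹ = [-13/85 84/85 0; -84/85 -13/85 0; 0 0 1]
M⁻¹ · (-239/85, -123/85)ᵀ = (-1, 3)ᵀ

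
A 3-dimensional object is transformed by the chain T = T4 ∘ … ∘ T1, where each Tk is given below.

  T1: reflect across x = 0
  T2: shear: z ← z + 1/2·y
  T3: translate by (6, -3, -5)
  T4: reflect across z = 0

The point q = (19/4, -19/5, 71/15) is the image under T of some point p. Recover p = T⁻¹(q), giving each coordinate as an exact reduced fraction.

T1 = [-1 0 0 0; 0 1 0 0; 0 0 1 0; 0 0 0 1]
T2·T1 = [-1 0 0 0; 0 1 0 0; 0 1/2 1 0; 0 0 0 1]
T3·…·T1 = [-1 0 0 6; 0 1 0 -3; 0 1/2 1 -5; 0 0 0 1]
T4·…·T1 = [-1 0 0 6; 0 1 0 -3; 0 -1/2 -1 5; 0 0 0 1]
det M = 1; M⁻¹ = [-1 0 0 6; 0 1 0 3; 0 -1/2 -1 7/2; 0 0 0 1]
M⁻¹ · (19/4, -19/5, 71/15)ᵀ = (5/4, -4/5, 2/3)ᵀ

p = (5/4, -4/5, 2/3)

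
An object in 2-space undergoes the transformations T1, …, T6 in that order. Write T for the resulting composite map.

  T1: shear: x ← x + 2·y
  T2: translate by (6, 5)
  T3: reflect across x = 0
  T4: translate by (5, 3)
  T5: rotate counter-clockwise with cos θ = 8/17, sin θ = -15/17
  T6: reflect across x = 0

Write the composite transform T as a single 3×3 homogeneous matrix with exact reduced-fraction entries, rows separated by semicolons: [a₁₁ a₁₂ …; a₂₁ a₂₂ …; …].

T1 = [1 2 0; 0 1 0; 0 0 1]
T2·T1 = [1 2 6; 0 1 5; 0 0 1]
T3·…·T1 = [-1 -2 -6; 0 1 5; 0 0 1]
T4·…·T1 = [-1 -2 -1; 0 1 8; 0 0 1]
T5·…·T1 = [-8/17 -1/17 112/17; 15/17 38/17 79/17; 0 0 1]
T6·…·T1 = [8/17 1/17 -112/17; 15/17 38/17 79/17; 0 0 1]

T = [8/17 1/17 -112/17; 15/17 38/17 79/17; 0 0 1]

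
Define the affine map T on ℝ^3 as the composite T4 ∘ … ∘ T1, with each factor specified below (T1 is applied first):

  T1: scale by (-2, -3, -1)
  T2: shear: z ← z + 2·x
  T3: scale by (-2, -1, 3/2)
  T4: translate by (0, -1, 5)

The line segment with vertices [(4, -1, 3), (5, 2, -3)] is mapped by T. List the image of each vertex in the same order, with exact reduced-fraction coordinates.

image vertices: (16, -4, -47/2), (20, 5, -41/2)

T1 scale by (-2, -3, -1): (4, -1, 3) → (-8, 3, -3); (5, 2, -3) → (-10, -6, 3)
T2 shear: z ← z + 2·x: (-8, 3, -3) → (-8, 3, -19); (-10, -6, 3) → (-10, -6, -17)
T3 scale by (-2, -1, 3/2): (-8, 3, -19) → (16, -3, -57/2); (-10, -6, -17) → (20, 6, -51/2)
T4 translate by (0, -1, 5): (16, -3, -57/2) → (16, -4, -47/2); (20, 6, -51/2) → (20, 5, -41/2)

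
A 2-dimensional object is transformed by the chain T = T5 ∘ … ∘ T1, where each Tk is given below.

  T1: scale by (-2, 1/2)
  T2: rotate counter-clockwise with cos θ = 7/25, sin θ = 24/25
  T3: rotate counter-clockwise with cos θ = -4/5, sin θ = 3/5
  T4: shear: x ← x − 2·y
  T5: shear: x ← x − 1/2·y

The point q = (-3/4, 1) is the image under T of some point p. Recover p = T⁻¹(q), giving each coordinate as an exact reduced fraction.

p = (1, 1/2)

T1 = [-2 0 0; 0 1/2 0; 0 0 1]
T2·T1 = [-14/25 -12/25 0; -48/25 7/50 0; 0 0 1]
T3·…·T1 = [8/5 3/10 0; 6/5 -2/5 0; 0 0 1]
T4·…·T1 = [-4/5 11/10 0; 6/5 -2/5 0; 0 0 1]
T5·…·T1 = [-7/5 13/10 0; 6/5 -2/5 0; 0 0 1]
det M = -1; M⁻¹ = [2/5 13/10 0; 6/5 7/5 0; 0 0 1]
M⁻¹ · (-3/4, 1)ᵀ = (1, 1/2)ᵀ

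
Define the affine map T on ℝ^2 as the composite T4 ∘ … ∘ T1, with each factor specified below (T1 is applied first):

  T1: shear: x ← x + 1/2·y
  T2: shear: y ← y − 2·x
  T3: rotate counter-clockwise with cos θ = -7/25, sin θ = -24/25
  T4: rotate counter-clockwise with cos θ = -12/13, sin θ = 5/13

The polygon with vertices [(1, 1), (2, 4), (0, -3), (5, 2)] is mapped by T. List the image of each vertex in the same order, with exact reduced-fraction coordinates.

image vertices: (812/325, -57/650), (1828/325, 196/325), (-306/325, -759/650), (3754/325, -522/325)

T1 shear: x ← x + 1/2·y: (1, 1) → (3/2, 1); (2, 4) → (4, 4); (0, -3) → (-3/2, -3); (5, 2) → (6, 2)
T2 shear: y ← y − 2·x: (3/2, 1) → (3/2, -2); (4, 4) → (4, -4); (-3/2, -3) → (-3/2, 0); (6, 2) → (6, -10)
T3 rotate counter-clockwise with cos θ = -7/25, sin θ = -24/25: (3/2, -2) → (-117/50, -22/25); (4, -4) → (-124/25, -68/25); (-3/2, 0) → (21/50, 36/25); (6, -10) → (-282/25, -74/25)
T4 rotate counter-clockwise with cos θ = -12/13, sin θ = 5/13: (-117/50, -22/25) → (812/325, -57/650); (-124/25, -68/25) → (1828/325, 196/325); (21/50, 36/25) → (-306/325, -759/650); (-282/25, -74/25) → (3754/325, -522/325)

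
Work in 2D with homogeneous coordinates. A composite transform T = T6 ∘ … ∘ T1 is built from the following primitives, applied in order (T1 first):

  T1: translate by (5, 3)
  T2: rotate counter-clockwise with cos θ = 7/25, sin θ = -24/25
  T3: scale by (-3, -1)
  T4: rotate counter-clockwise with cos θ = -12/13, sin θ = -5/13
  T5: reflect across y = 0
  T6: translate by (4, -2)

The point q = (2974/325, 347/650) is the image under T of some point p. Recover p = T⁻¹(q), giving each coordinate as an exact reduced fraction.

T1 = [1 0 5; 0 1 3; 0 0 1]
T2·T1 = [7/25 24/25 107/25; -24/25 7/25 -99/25; 0 0 1]
T3·…·T1 = [-21/25 -72/25 -321/25; 24/25 -7/25 99/25; 0 0 1]
T4·…·T1 = [372/325 829/325 4347/325; -183/325 444/325 417/325; 0 0 1]
T5·…·T1 = [372/325 829/325 4347/325; 183/325 -444/325 -417/325; 0 0 1]
T6·…·T1 = [372/325 829/325 5647/325; 183/325 -444/325 -1067/325; 0 0 1]
det M = -3; M⁻¹ = [148/325 829/975 -4993/975; 61/325 -124/325 -1467/325; 0 0 1]
M⁻¹ · (2974/325, 347/650)ᵀ = (-1/2, -3)ᵀ

p = (-1/2, -3)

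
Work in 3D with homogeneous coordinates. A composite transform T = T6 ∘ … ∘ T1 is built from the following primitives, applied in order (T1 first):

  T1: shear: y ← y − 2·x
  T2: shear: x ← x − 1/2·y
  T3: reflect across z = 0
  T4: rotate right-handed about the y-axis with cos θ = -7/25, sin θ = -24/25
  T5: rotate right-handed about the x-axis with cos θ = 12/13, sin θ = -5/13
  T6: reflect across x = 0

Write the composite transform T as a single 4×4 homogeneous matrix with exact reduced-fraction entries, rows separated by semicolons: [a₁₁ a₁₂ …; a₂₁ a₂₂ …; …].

T = [14/25 -7/50 -24/25 0; -72/65 48/65 7/65 0; 826/325 -269/325 84/325 0; 0 0 0 1]

T1 = [1 0 0 0; -2 1 0 0; 0 0 1 0; 0 0 0 1]
T2·T1 = [2 -1/2 0 0; -2 1 0 0; 0 0 1 0; 0 0 0 1]
T3·…·T1 = [2 -1/2 0 0; -2 1 0 0; 0 0 -1 0; 0 0 0 1]
T4·…·T1 = [-14/25 7/50 24/25 0; -2 1 0 0; 48/25 -12/25 7/25 0; 0 0 0 1]
T5·…·T1 = [-14/25 7/50 24/25 0; -72/65 48/65 7/65 0; 826/325 -269/325 84/325 0; 0 0 0 1]
T6·…·T1 = [14/25 -7/50 -24/25 0; -72/65 48/65 7/65 0; 826/325 -269/325 84/325 0; 0 0 0 1]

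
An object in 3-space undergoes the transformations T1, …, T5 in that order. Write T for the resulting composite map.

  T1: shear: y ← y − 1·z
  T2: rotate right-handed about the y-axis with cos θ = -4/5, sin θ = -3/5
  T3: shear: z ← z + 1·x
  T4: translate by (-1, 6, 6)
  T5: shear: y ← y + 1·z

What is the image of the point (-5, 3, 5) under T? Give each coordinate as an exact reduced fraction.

T(p) = (0, 4, 0)

T1 shear: y ← y − 1·z: (-5, 3, 5) → (-5, -2, 5)
T2 rotate right-handed about the y-axis with cos θ = -4/5, sin θ = -3/5: (-5, -2, 5) → (1, -2, -7)
T3 shear: z ← z + 1·x: (1, -2, -7) → (1, -2, -6)
T4 translate by (-1, 6, 6): (1, -2, -6) → (0, 4, 0)
T5 shear: y ← y + 1·z: (0, 4, 0) → (0, 4, 0)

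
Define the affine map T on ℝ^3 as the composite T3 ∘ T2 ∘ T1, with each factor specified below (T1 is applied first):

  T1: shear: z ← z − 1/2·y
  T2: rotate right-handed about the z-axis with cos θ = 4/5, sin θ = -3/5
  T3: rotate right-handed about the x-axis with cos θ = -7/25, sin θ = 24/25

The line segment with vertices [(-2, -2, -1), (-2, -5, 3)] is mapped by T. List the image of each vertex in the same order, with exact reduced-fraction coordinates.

image vertices: (-14/5, 14/125, -48/125), (-23/5, -562/125, -1057/250)

T1 shear: z ← z − 1/2·y: (-2, -2, -1) → (-2, -2, 0); (-2, -5, 3) → (-2, -5, 11/2)
T2 rotate right-handed about the z-axis with cos θ = 4/5, sin θ = -3/5: (-2, -2, 0) → (-14/5, -2/5, 0); (-2, -5, 11/2) → (-23/5, -14/5, 11/2)
T3 rotate right-handed about the x-axis with cos θ = -7/25, sin θ = 24/25: (-14/5, -2/5, 0) → (-14/5, 14/125, -48/125); (-23/5, -14/5, 11/2) → (-23/5, -562/125, -1057/250)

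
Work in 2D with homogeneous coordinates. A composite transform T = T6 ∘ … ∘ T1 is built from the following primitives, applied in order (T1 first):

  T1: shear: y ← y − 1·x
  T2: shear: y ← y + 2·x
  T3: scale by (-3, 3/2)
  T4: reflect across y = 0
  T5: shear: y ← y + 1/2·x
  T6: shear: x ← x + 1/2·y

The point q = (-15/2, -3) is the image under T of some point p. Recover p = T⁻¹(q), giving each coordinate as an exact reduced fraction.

T1 = [1 0 0; -1 1 0; 0 0 1]
T2·T1 = [1 0 0; 1 1 0; 0 0 1]
T3·…·T1 = [-3 0 0; 3/2 3/2 0; 0 0 1]
T4·…·T1 = [-3 0 0; -3/2 -3/2 0; 0 0 1]
T5·…·T1 = [-3 0 0; -3 -3/2 0; 0 0 1]
T6·…·T1 = [-9/2 -3/4 0; -3 -3/2 0; 0 0 1]
det M = 9/2; M⁻¹ = [-1/3 1/6 0; 2/3 -1 0; 0 0 1]
M⁻¹ · (-15/2, -3)ᵀ = (2, -2)ᵀ

p = (2, -2)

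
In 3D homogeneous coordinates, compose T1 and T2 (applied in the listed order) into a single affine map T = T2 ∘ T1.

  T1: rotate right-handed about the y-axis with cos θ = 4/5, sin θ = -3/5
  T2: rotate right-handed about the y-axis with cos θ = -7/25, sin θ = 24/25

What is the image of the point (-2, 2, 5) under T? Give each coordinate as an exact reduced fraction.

T1 rotate right-handed about the y-axis with cos θ = 4/5, sin θ = -3/5: (-2, 2, 5) → (-23/5, 2, 14/5)
T2 rotate right-handed about the y-axis with cos θ = -7/25, sin θ = 24/25: (-23/5, 2, 14/5) → (497/125, 2, 454/125)

T(p) = (497/125, 2, 454/125)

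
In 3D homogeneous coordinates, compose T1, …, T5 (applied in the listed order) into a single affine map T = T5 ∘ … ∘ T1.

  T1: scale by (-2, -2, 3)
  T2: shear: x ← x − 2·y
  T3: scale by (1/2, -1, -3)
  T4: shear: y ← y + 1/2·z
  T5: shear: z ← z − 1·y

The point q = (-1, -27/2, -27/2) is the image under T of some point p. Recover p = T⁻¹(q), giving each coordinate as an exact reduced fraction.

p = (1, 0, 3)

T1 = [-2 0 0 0; 0 -2 0 0; 0 0 3 0; 0 0 0 1]
T2·T1 = [-2 4 0 0; 0 -2 0 0; 0 0 3 0; 0 0 0 1]
T3·…·T1 = [-1 2 0 0; 0 2 0 0; 0 0 -9 0; 0 0 0 1]
T4·…·T1 = [-1 2 0 0; 0 2 -9/2 0; 0 0 -9 0; 0 0 0 1]
T5·…·T1 = [-1 2 0 0; 0 2 -9/2 0; 0 -2 -9/2 0; 0 0 0 1]
det M = 18; M⁻¹ = [-1 1/2 -1/2 0; 0 1/4 -1/4 0; 0 -1/9 -1/9 0; 0 0 0 1]
M⁻¹ · (-1, -27/2, -27/2)ᵀ = (1, 0, 3)ᵀ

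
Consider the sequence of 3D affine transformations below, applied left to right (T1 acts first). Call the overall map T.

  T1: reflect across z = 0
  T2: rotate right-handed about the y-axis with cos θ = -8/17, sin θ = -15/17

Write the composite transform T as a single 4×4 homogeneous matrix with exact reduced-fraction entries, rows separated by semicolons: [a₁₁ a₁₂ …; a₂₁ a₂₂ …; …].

T1 = [1 0 0 0; 0 1 0 0; 0 0 -1 0; 0 0 0 1]
T2·T1 = [-8/17 0 15/17 0; 0 1 0 0; 15/17 0 8/17 0; 0 0 0 1]

T = [-8/17 0 15/17 0; 0 1 0 0; 15/17 0 8/17 0; 0 0 0 1]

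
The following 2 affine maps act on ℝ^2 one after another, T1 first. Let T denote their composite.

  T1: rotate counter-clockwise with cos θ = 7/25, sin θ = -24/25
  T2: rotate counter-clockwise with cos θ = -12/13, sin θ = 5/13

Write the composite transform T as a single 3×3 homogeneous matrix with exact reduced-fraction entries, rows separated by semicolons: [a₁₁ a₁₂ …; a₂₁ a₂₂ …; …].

T1 = [7/25 24/25 0; -24/25 7/25 0; 0 0 1]
T2·T1 = [36/325 -323/325 0; 323/325 36/325 0; 0 0 1]

T = [36/325 -323/325 0; 323/325 36/325 0; 0 0 1]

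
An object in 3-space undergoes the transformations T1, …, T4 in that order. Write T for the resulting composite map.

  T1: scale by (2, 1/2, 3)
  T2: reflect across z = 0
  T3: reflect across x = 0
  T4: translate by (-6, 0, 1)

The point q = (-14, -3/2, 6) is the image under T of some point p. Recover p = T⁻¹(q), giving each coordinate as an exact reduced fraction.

p = (4, -3, -5/3)

T1 = [2 0 0 0; 0 1/2 0 0; 0 0 3 0; 0 0 0 1]
T2·T1 = [2 0 0 0; 0 1/2 0 0; 0 0 -3 0; 0 0 0 1]
T3·…·T1 = [-2 0 0 0; 0 1/2 0 0; 0 0 -3 0; 0 0 0 1]
T4·…·T1 = [-2 0 0 -6; 0 1/2 0 0; 0 0 -3 1; 0 0 0 1]
det M = 3; M⁻¹ = [-1/2 0 0 -3; 0 2 0 0; 0 0 -1/3 1/3; 0 0 0 1]
M⁻¹ · (-14, -3/2, 6)ᵀ = (4, -3, -5/3)ᵀ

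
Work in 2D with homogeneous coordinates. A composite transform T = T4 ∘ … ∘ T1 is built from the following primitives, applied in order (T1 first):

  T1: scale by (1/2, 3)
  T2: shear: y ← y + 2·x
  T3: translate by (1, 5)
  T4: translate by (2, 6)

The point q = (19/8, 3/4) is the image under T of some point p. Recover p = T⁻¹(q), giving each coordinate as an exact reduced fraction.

p = (-5/4, -3)

T1 = [1/2 0 0; 0 3 0; 0 0 1]
T2·T1 = [1/2 0 0; 1 3 0; 0 0 1]
T3·…·T1 = [1/2 0 1; 1 3 5; 0 0 1]
T4·…·T1 = [1/2 0 3; 1 3 11; 0 0 1]
det M = 3/2; M⁻¹ = [2 0 -6; -2/3 1/3 -5/3; 0 0 1]
M⁻¹ · (19/8, 3/4)ᵀ = (-5/4, -3)ᵀ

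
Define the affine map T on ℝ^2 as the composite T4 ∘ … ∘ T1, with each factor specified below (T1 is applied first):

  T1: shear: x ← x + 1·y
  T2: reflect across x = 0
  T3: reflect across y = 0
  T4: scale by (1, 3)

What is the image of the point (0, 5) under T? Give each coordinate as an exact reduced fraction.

T(p) = (-5, -15)

T1 shear: x ← x + 1·y: (0, 5) → (5, 5)
T2 reflect across x = 0: (5, 5) → (-5, 5)
T3 reflect across y = 0: (-5, 5) → (-5, -5)
T4 scale by (1, 3): (-5, -5) → (-5, -15)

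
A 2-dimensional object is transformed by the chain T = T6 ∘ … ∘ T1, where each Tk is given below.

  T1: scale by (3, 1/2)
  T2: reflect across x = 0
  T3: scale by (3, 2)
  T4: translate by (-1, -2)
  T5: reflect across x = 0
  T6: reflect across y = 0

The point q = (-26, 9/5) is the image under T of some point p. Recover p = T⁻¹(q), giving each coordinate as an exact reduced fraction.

p = (-3, 1/5)

T1 = [3 0 0; 0 1/2 0; 0 0 1]
T2·T1 = [-3 0 0; 0 1/2 0; 0 0 1]
T3·…·T1 = [-9 0 0; 0 1 0; 0 0 1]
T4·…·T1 = [-9 0 -1; 0 1 -2; 0 0 1]
T5·…·T1 = [9 0 1; 0 1 -2; 0 0 1]
T6·…·T1 = [9 0 1; 0 -1 2; 0 0 1]
det M = -9; M⁻¹ = [1/9 0 -1/9; 0 -1 2; 0 0 1]
M⁻¹ · (-26, 9/5)ᵀ = (-3, 1/5)ᵀ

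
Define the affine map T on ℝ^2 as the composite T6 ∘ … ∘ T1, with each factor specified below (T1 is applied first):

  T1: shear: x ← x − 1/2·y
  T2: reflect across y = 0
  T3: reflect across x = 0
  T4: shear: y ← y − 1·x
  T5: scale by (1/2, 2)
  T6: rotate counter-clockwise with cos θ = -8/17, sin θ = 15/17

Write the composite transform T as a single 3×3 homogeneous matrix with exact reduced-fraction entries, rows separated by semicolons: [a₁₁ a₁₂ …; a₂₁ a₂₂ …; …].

T = [-26/17 43/17 0; -47/34 111/68 0; 0 0 1]

T1 = [1 -1/2 0; 0 1 0; 0 0 1]
T2·T1 = [1 -1/2 0; 0 -1 0; 0 0 1]
T3·…·T1 = [-1 1/2 0; 0 -1 0; 0 0 1]
T4·…·T1 = [-1 1/2 0; 1 -3/2 0; 0 0 1]
T5·…·T1 = [-1/2 1/4 0; 2 -3 0; 0 0 1]
T6·…·T1 = [-26/17 43/17 0; -47/34 111/68 0; 0 0 1]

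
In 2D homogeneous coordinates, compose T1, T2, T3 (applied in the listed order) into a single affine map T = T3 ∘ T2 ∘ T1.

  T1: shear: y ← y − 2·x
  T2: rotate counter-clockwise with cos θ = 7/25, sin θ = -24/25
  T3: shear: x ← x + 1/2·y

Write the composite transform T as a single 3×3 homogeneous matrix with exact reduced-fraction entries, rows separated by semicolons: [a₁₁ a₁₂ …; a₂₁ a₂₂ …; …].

T = [-12/5 11/10 0; -38/25 7/25 0; 0 0 1]

T1 = [1 0 0; -2 1 0; 0 0 1]
T2·T1 = [-41/25 24/25 0; -38/25 7/25 0; 0 0 1]
T3·…·T1 = [-12/5 11/10 0; -38/25 7/25 0; 0 0 1]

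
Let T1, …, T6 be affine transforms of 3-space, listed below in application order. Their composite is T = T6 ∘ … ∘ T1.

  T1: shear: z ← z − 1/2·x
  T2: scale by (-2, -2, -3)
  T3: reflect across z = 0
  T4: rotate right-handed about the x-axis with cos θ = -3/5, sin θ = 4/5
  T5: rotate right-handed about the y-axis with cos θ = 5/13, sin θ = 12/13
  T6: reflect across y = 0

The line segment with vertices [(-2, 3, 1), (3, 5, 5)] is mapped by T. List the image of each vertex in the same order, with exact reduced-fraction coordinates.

image vertices: (-404/65, 6/5, -90/13), (-1008/65, 12/5, 1/26)

T1 shear: z ← z − 1/2·x: (-2, 3, 1) → (-2, 3, 2); (3, 5, 5) → (3, 5, 7/2)
T2 scale by (-2, -2, -3): (-2, 3, 2) → (4, -6, -6); (3, 5, 7/2) → (-6, -10, -21/2)
T3 reflect across z = 0: (4, -6, -6) → (4, -6, 6); (-6, -10, -21/2) → (-6, -10, 21/2)
T4 rotate right-handed about the x-axis with cos θ = -3/5, sin θ = 4/5: (4, -6, 6) → (4, -6/5, -42/5); (-6, -10, 21/2) → (-6, -12/5, -143/10)
T5 rotate right-handed about the y-axis with cos θ = 5/13, sin θ = 12/13: (4, -6/5, -42/5) → (-404/65, -6/5, -90/13); (-6, -12/5, -143/10) → (-1008/65, -12/5, 1/26)
T6 reflect across y = 0: (-404/65, -6/5, -90/13) → (-404/65, 6/5, -90/13); (-1008/65, -12/5, 1/26) → (-1008/65, 12/5, 1/26)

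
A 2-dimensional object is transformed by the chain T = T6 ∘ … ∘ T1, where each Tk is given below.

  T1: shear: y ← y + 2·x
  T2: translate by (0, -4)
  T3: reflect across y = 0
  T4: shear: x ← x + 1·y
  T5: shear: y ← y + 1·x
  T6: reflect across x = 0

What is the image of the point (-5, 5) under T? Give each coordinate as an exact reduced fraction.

T(p) = (-4, 13)

T1 shear: y ← y + 2·x: (-5, 5) → (-5, -5)
T2 translate by (0, -4): (-5, -5) → (-5, -9)
T3 reflect across y = 0: (-5, -9) → (-5, 9)
T4 shear: x ← x + 1·y: (-5, 9) → (4, 9)
T5 shear: y ← y + 1·x: (4, 9) → (4, 13)
T6 reflect across x = 0: (4, 13) → (-4, 13)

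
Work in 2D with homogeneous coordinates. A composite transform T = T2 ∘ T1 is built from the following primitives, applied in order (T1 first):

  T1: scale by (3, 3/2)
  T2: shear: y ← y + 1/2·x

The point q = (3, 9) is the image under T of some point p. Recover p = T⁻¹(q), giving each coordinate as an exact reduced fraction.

T1 = [3 0 0; 0 3/2 0; 0 0 1]
T2·T1 = [3 0 0; 3/2 3/2 0; 0 0 1]
det M = 9/2; M⁻¹ = [1/3 0 0; -1/3 2/3 0; 0 0 1]
M⁻¹ · (3, 9)ᵀ = (1, 5)ᵀ

p = (1, 5)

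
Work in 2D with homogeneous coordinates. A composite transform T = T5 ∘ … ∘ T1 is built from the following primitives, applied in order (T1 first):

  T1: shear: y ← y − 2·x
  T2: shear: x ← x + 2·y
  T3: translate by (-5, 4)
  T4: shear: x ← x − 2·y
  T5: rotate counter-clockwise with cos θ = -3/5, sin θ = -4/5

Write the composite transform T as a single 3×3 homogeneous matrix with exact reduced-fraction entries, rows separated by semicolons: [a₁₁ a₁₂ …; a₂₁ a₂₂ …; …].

T = [-11/5 4/5 11; 2/5 -3/5 8; 0 0 1]

T1 = [1 0 0; -2 1 0; 0 0 1]
T2·T1 = [-3 2 0; -2 1 0; 0 0 1]
T3·…·T1 = [-3 2 -5; -2 1 4; 0 0 1]
T4·…·T1 = [1 0 -13; -2 1 4; 0 0 1]
T5·…·T1 = [-11/5 4/5 11; 2/5 -3/5 8; 0 0 1]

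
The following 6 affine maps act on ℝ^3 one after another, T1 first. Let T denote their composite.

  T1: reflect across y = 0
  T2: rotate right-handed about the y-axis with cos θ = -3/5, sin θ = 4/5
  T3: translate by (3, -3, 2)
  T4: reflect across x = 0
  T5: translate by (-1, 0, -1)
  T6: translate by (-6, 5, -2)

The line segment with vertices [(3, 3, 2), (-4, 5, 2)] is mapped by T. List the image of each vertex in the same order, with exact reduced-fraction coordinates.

image vertices: (-49/5, -1, -23/5), (-14, -3, 1)

T1 reflect across y = 0: (3, 3, 2) → (3, -3, 2); (-4, 5, 2) → (-4, -5, 2)
T2 rotate right-handed about the y-axis with cos θ = -3/5, sin θ = 4/5: (3, -3, 2) → (-1/5, -3, -18/5); (-4, -5, 2) → (4, -5, 2)
T3 translate by (3, -3, 2): (-1/5, -3, -18/5) → (14/5, -6, -8/5); (4, -5, 2) → (7, -8, 4)
T4 reflect across x = 0: (14/5, -6, -8/5) → (-14/5, -6, -8/5); (7, -8, 4) → (-7, -8, 4)
T5 translate by (-1, 0, -1): (-14/5, -6, -8/5) → (-19/5, -6, -13/5); (-7, -8, 4) → (-8, -8, 3)
T6 translate by (-6, 5, -2): (-19/5, -6, -13/5) → (-49/5, -1, -23/5); (-8, -8, 3) → (-14, -3, 1)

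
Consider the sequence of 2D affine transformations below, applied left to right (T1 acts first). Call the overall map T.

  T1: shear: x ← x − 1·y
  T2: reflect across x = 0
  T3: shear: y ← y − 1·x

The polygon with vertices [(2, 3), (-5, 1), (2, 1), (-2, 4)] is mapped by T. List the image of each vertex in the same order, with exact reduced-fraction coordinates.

image vertices: (1, 2), (6, -5), (-1, 2), (6, -2)

T1 shear: x ← x − 1·y: (2, 3) → (-1, 3); (-5, 1) → (-6, 1); (2, 1) → (1, 1); (-2, 4) → (-6, 4)
T2 reflect across x = 0: (-1, 3) → (1, 3); (-6, 1) → (6, 1); (1, 1) → (-1, 1); (-6, 4) → (6, 4)
T3 shear: y ← y − 1·x: (1, 3) → (1, 2); (6, 1) → (6, -5); (-1, 1) → (-1, 2); (6, 4) → (6, -2)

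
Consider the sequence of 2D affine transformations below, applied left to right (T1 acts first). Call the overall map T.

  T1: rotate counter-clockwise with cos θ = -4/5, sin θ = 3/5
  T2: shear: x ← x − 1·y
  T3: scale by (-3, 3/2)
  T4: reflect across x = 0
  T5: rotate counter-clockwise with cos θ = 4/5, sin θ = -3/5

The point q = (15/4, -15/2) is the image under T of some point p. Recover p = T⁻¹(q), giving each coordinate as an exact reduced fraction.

p = (-3/2, 2)

T1 = [-4/5 -3/5 0; 3/5 -4/5 0; 0 0 1]
T2·T1 = [-7/5 1/5 0; 3/5 -4/5 0; 0 0 1]
T3·…·T1 = [21/5 -3/5 0; 9/10 -6/5 0; 0 0 1]
T4·…·T1 = [-21/5 3/5 0; 9/10 -6/5 0; 0 0 1]
T5·…·T1 = [-141/50 -6/25 0; 81/25 -33/25 0; 0 0 1]
det M = 9/2; M⁻¹ = [-22/75 4/75 0; -18/25 -47/75 0; 0 0 1]
M⁻¹ · (15/4, -15/2)ᵀ = (-3/2, 2)ᵀ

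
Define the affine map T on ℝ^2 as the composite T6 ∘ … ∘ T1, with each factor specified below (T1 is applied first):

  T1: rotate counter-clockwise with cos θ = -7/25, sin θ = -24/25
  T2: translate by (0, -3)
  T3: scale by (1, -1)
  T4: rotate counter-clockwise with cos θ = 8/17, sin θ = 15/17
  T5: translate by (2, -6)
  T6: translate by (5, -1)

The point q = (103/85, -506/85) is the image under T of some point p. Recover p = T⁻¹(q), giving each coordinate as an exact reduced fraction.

T1 = [-7/25 24/25 0; -24/25 -7/25 0; 0 0 1]
T2·T1 = [-7/25 24/25 0; -24/25 -7/25 -3; 0 0 1]
T3·…·T1 = [-7/25 24/25 0; 24/25 7/25 3; 0 0 1]
T4·…·T1 = [-416/425 87/425 -45/17; 87/425 416/425 24/17; 0 0 1]
T5·…·T1 = [-416/425 87/425 -11/17; 87/425 416/425 -78/17; 0 0 1]
T6·…·T1 = [-416/425 87/425 74/17; 87/425 416/425 -95/17; 0 0 1]
det M = -1; M⁻¹ = [-416/425 87/425 2297/425; 87/425 416/425 1946/425; 0 0 1]
M⁻¹ · (103/85, -506/85)ᵀ = (3, -1)ᵀ

p = (3, -1)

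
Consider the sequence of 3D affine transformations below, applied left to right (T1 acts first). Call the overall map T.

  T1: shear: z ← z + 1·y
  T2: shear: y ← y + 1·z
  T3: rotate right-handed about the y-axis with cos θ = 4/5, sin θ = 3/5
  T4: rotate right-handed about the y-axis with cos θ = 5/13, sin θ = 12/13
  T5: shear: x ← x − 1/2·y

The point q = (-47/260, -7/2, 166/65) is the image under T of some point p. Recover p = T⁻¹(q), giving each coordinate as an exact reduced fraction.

T1 = [1 0 0 0; 0 1 0 0; 0 1 1 0; 0 0 0 1]
T2·T1 = [1 0 0 0; 0 2 1 0; 0 1 1 0; 0 0 0 1]
T3·…·T1 = [4/5 3/5 3/5 0; 0 2 1 0; -3/5 4/5 4/5 0; 0 0 0 1]
T4·…·T1 = [-16/65 63/65 63/65 0; 0 2 1 0; -63/65 -16/65 -16/65 0; 0 0 0 1]
T5·…·T1 = [-16/65 -2/65 61/130 0; 0 2 1 0; -63/65 -16/65 -16/65 0; 0 0 0 1]
det M = 1; M⁻¹ = [-16/65 -8/65 -63/65 0; -63/65 67/130 16/65 0; 126/65 -2/65 -32/65 0; 0 0 0 1]
M⁻¹ · (-47/260, -7/2, 166/65)ᵀ = (-2, -1, -3/2)ᵀ

p = (-2, -1, -3/2)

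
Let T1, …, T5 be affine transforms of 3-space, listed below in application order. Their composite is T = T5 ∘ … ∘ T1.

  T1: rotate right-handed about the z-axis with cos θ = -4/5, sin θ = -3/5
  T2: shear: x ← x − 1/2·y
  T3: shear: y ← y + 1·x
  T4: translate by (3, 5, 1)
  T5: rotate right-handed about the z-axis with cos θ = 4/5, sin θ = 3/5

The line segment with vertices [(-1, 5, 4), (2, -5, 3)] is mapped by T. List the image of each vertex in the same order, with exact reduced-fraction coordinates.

T1 rotate right-handed about the z-axis with cos θ = -4/5, sin θ = -3/5: (-1, 5, 4) → (19/5, -17/5, 4); (2, -5, 3) → (-23/5, 14/5, 3)
T2 shear: x ← x − 1/2·y: (19/5, -17/5, 4) → (11/2, -17/5, 4); (-23/5, 14/5, 3) → (-6, 14/5, 3)
T3 shear: y ← y + 1·x: (11/2, -17/5, 4) → (11/2, 21/10, 4); (-6, 14/5, 3) → (-6, -16/5, 3)
T4 translate by (3, 5, 1): (11/2, 21/10, 4) → (17/2, 71/10, 5); (-6, -16/5, 3) → (-3, 9/5, 4)
T5 rotate right-handed about the z-axis with cos θ = 4/5, sin θ = 3/5: (17/2, 71/10, 5) → (127/50, 539/50, 5); (-3, 9/5, 4) → (-87/25, -9/25, 4)

image vertices: (127/50, 539/50, 5), (-87/25, -9/25, 4)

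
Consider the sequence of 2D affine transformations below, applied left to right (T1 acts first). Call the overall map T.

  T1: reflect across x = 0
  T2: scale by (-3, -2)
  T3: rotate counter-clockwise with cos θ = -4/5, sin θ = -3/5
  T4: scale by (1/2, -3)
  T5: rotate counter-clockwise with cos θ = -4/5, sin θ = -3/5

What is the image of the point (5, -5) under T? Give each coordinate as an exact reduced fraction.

T1 reflect across x = 0: (5, -5) → (-5, -5)
T2 scale by (-3, -2): (-5, -5) → (15, 10)
T3 rotate counter-clockwise with cos θ = -4/5, sin θ = -3/5: (15, 10) → (-6, -17)
T4 scale by (1/2, -3): (-6, -17) → (-3, 51)
T5 rotate counter-clockwise with cos θ = -4/5, sin θ = -3/5: (-3, 51) → (33, -39)

T(p) = (33, -39)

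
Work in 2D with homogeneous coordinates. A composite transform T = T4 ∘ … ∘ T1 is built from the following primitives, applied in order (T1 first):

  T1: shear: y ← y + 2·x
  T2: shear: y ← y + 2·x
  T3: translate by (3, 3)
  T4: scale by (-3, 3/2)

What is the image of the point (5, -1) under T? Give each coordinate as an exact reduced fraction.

T1 shear: y ← y + 2·x: (5, -1) → (5, 9)
T2 shear: y ← y + 2·x: (5, 9) → (5, 19)
T3 translate by (3, 3): (5, 19) → (8, 22)
T4 scale by (-3, 3/2): (8, 22) → (-24, 33)

T(p) = (-24, 33)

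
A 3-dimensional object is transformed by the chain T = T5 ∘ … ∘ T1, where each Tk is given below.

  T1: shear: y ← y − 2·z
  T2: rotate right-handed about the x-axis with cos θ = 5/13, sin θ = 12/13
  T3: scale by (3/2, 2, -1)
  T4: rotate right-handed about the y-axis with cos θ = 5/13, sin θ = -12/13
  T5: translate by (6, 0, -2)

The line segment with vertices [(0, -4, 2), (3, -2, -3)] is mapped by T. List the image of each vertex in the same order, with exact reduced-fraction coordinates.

image vertices: (-18/169, -128/13, 92/169), (3405/338, 112/13, 199/169)

T1 shear: y ← y − 2·z: (0, -4, 2) → (0, -8, 2); (3, -2, -3) → (3, 4, -3)
T2 rotate right-handed about the x-axis with cos θ = 5/13, sin θ = 12/13: (0, -8, 2) → (0, -64/13, -86/13); (3, 4, -3) → (3, 56/13, 33/13)
T3 scale by (3/2, 2, -1): (0, -64/13, -86/13) → (0, -128/13, 86/13); (3, 56/13, 33/13) → (9/2, 112/13, -33/13)
T4 rotate right-handed about the y-axis with cos θ = 5/13, sin θ = -12/13: (0, -128/13, 86/13) → (-1032/169, -128/13, 430/169); (9/2, 112/13, -33/13) → (1377/338, 112/13, 537/169)
T5 translate by (6, 0, -2): (-1032/169, -128/13, 430/169) → (-18/169, -128/13, 92/169); (1377/338, 112/13, 537/169) → (3405/338, 112/13, 199/169)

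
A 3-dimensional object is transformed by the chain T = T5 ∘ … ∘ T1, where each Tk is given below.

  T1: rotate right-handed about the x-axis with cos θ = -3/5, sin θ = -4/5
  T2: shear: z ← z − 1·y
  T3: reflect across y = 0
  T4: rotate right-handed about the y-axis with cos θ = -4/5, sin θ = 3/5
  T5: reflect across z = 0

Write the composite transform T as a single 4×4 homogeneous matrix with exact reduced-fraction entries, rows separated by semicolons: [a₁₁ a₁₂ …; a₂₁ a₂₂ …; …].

T1 = [1 0 0 0; 0 -3/5 4/5 0; 0 -4/5 -3/5 0; 0 0 0 1]
T2·T1 = [1 0 0 0; 0 -3/5 4/5 0; 0 -1/5 -7/5 0; 0 0 0 1]
T3·…·T1 = [1 0 0 0; 0 3/5 -4/5 0; 0 -1/5 -7/5 0; 0 0 0 1]
T4·…·T1 = [-4/5 -3/25 -21/25 0; 0 3/5 -4/5 0; -3/5 4/25 28/25 0; 0 0 0 1]
T5·…·T1 = [-4/5 -3/25 -21/25 0; 0 3/5 -4/5 0; 3/5 -4/25 -28/25 0; 0 0 0 1]

T = [-4/5 -3/25 -21/25 0; 0 3/5 -4/5 0; 3/5 -4/25 -28/25 0; 0 0 0 1]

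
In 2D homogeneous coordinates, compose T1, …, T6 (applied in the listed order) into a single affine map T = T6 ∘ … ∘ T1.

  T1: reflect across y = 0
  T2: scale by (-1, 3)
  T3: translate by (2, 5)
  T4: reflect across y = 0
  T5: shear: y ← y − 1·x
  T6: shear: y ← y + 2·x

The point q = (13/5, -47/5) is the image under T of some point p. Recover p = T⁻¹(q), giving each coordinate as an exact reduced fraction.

p = (-3/5, -7/3)

T1 = [1 0 0; 0 -1 0; 0 0 1]
T2·T1 = [-1 0 0; 0 -3 0; 0 0 1]
T3·…·T1 = [-1 0 2; 0 -3 5; 0 0 1]
T4·…·T1 = [-1 0 2; 0 3 -5; 0 0 1]
T5·…·T1 = [-1 0 2; 1 3 -7; 0 0 1]
T6·…·T1 = [-1 0 2; -1 3 -3; 0 0 1]
det M = -3; M⁻¹ = [-1 0 2; -1/3 1/3 5/3; 0 0 1]
M⁻¹ · (13/5, -47/5)ᵀ = (-3/5, -7/3)ᵀ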